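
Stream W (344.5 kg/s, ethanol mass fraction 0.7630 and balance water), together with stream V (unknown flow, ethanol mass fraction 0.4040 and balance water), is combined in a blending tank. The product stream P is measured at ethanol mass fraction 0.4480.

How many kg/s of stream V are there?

2466 kg/s

Let V be the unknown flow. Total out = 344.5 + V.
ethanol balance: 262.85 + 0.404·V = 0.448·(344.5 + V)
(0.404 − 0.448)·V = 0.448×344.5 − 262.85 = -108.52
V = -108.52 / -0.044 = 2466.3 kg/s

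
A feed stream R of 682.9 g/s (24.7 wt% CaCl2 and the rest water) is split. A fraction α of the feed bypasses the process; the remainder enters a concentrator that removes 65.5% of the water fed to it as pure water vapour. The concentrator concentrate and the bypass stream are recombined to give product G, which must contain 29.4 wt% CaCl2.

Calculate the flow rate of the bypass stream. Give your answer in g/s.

All 682.9×0.247 = 168.68 g/s of CaCl2 reaches G, so G = 168.68/0.294 = 573.73 g/s and vapour = 109.17 g/s.
The evaporator receives (1−α)·682.9 of feed at 0.753 water and removes 0.655 of that water:
0.655×0.753×(1−α)×682.9 = 109.17
(1−α) = 109.17/336.82 = 0.3241;  α = 0.6759.
Bypass flow = 0.6759×682.9 = 461.55 g/s.

461.6 g/s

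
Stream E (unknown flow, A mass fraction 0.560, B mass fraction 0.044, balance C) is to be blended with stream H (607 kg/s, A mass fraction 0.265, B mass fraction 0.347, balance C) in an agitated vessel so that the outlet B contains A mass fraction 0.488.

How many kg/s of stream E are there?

Let E be the unknown flow. Total out = 607 + E.
A balance: 160.86 + 0.560·E = 0.488·(607 + E)
(0.560 − 0.488)·E = 0.488×607 − 160.86 = 135.36
E = 135.36 / 0.072 = 1880 kg/s

1880 kg/s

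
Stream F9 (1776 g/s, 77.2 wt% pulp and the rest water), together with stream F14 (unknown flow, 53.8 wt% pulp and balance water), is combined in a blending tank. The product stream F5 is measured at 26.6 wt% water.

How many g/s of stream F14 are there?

344.3 g/s

Let F14 be the unknown flow. Total out = 1776 + F14.
water balance: 404.93 + 0.462·F14 = 0.266·(1776 + F14)
(0.462 − 0.266)·F14 = 0.266×1776 − 404.93 = 67.488
F14 = 67.488 / 0.196 = 344.33 g/s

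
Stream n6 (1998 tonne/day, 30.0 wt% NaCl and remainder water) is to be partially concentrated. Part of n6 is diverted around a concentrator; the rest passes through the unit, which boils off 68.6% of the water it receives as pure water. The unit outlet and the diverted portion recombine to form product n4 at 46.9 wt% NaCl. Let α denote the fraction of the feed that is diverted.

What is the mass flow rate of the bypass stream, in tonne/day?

All 1998×0.300 = 599.4 tonne/day of NaCl reaches n4, so n4 = 599.4/0.469 = 1278 tonne/day and vapour = 719.96 tonne/day.
The evaporator receives (1−α)·1998 of feed at 0.700 water and removes 0.686 of that water:
0.686×0.700×(1−α)×1998 = 719.96
(1−α) = 719.96/959.44 = 0.7504;  α = 0.2496.
Bypass flow = 0.2496×1998 = 498.7 tonne/day.

498.7 tonne/day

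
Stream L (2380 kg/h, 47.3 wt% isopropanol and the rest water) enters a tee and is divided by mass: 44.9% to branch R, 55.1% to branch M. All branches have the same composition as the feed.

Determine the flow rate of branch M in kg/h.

Branch M flow = 0.551×2380 = 1311.4 kg/h.

1311 kg/h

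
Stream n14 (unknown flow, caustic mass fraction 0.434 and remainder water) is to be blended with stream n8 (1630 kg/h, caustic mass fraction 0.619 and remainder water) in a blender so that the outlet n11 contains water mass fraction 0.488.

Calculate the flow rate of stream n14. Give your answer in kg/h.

Let n14 be the unknown flow. Total out = 1630 + n14.
water balance: 621.03 + 0.566·n14 = 0.488·(1630 + n14)
(0.566 − 0.488)·n14 = 0.488×1630 − 621.03 = 174.41
n14 = 174.41 / 0.078 = 2236 kg/h

2236 kg/h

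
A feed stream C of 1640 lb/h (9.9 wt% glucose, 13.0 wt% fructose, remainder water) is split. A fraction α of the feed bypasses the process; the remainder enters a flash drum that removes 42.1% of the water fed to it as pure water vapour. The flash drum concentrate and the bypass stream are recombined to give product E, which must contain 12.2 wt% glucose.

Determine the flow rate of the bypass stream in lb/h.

687.5 lb/h

All 1640×0.099 = 162.36 lb/h of glucose reaches E, so E = 162.36/0.122 = 1330.8 lb/h and vapour = 309.18 lb/h.
The evaporator receives (1−α)·1640 of feed at 0.771 water and removes 0.421 of that water:
0.421×0.771×(1−α)×1640 = 309.18
(1−α) = 309.18/532.33 = 0.5808;  α = 0.4192.
Bypass flow = 0.4192×1640 = 687.48 lb/h.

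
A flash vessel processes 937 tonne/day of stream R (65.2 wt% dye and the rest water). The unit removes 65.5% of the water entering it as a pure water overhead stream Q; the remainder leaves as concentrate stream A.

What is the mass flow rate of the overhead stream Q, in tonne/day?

213.6 tonne/day

water entering = 937×0.348 = 326.08 tonne/day; overhead removed = 0.655×326.08 = 213.58 tonne/day.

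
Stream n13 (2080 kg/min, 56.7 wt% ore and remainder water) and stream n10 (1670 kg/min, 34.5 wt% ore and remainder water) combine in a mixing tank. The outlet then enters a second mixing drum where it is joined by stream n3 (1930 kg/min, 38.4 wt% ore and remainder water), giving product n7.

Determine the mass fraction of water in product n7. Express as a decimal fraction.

0.560

Overall, product flow = 5680 kg/min.
water in = 2080×0.433 + 1670×0.655 + 1930×0.616 = 3183.4 kg/min.
water fraction in n7 = 0.560.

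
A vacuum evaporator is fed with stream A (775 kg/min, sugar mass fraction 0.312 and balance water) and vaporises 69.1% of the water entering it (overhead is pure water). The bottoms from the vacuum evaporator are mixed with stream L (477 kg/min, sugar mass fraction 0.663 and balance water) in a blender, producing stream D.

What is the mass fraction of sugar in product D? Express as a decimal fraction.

Vapour removed = 0.691×0.688×775 = 368.44 kg/min; concentrate = 406.56 kg/min.
sugar reaching the mixer = 241.8 (from concentrate) + 477×0.663 = 558.05 kg/min.
Product flow = 406.56 + 477 = 883.56 kg/min; sugar fraction = 0.632.

0.632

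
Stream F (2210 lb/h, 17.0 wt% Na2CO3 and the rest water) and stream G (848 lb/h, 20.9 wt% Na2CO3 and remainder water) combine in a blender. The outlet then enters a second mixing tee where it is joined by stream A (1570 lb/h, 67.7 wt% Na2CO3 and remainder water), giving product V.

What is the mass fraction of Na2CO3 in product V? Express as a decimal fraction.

0.349

Overall, product flow = 4628 lb/h.
Na2CO3 in = 2210×0.170 + 848×0.209 + 1570×0.677 = 1615.8 lb/h.
Na2CO3 fraction in V = 0.349.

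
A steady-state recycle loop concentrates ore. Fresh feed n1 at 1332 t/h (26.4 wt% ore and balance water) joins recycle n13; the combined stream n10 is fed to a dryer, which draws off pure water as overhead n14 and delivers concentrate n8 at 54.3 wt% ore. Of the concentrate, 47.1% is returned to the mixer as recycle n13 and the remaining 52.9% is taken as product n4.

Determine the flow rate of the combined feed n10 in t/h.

1909 t/h

Overall ore balance (none leaves overhead): ore in fresh feed = ore in product, i.e. 1332×0.264 = (1−0.471)·n8·0.543.
n8 = 351.65/(0.543×0.529) = 1224.2 t/h.
Recycle n13 = 0.471×1224.2 = 576.6 t/h.
Combined feed n10 = 1332 + 576.6 = 1908.6 t/h.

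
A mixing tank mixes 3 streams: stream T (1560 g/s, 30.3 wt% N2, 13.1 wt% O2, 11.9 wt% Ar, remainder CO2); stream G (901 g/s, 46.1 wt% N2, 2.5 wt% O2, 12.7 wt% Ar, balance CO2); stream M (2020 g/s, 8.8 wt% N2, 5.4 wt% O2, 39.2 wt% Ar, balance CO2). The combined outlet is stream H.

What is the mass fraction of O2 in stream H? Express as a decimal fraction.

Total flow out = 1560 + 901 + 2020 = 4481 g/s.
O2 in = 1560×0.131 + 901×0.025 + 2020×0.054 = 335.97 g/s.
O2 mass fraction in H = 335.97/4481 = 0.0750.

0.0750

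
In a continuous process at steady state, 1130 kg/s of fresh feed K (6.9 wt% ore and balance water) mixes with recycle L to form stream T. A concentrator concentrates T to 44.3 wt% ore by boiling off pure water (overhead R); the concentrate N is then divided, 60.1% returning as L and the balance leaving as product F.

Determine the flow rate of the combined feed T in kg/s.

1395 kg/s

Overall ore balance (none leaves overhead): ore in fresh feed = ore in product, i.e. 1130×0.069 = (1−0.601)·N·0.443.
N = 77.97/(0.443×0.399) = 441.11 kg/s.
Recycle L = 0.601×441.11 = 265.11 kg/s.
Combined feed T = 1130 + 265.11 = 1395.1 kg/s.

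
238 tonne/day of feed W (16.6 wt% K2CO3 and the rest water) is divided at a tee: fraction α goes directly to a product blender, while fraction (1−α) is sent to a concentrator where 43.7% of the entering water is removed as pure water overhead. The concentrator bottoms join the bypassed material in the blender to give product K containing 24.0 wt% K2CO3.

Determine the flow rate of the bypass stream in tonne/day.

All 238×0.166 = 39.508 tonne/day of K2CO3 reaches K, so K = 39.508/0.240 = 164.62 tonne/day and vapour = 73.383 tonne/day.
The evaporator receives (1−α)·238 of feed at 0.834 water and removes 0.437 of that water:
0.437×0.834×(1−α)×238 = 73.383
(1−α) = 73.383/86.741 = 0.8460;  α = 0.1540.
Bypass flow = 0.1540×238 = 36.651 tonne/day.

36.65 tonne/day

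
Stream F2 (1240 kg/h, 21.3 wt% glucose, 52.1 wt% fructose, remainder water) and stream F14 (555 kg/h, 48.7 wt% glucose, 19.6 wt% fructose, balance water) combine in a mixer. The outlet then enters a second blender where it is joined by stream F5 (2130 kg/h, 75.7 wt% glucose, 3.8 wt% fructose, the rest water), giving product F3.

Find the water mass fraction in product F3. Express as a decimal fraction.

0.240

Overall, product flow = 3925 kg/h.
water in = 1240×0.266 + 555×0.317 + 2130×0.205 = 942.42 kg/h.
water fraction in F3 = 0.240.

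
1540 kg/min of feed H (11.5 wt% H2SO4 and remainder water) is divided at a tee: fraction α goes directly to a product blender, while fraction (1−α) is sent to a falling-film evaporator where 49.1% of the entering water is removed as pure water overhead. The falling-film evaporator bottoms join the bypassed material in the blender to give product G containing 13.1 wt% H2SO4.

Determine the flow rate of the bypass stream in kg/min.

All 1540×0.115 = 177.1 kg/min of H2SO4 reaches G, so G = 177.1/0.131 = 1351.9 kg/min and vapour = 188.09 kg/min.
The evaporator receives (1−α)·1540 of feed at 0.885 water and removes 0.491 of that water:
0.491×0.885×(1−α)×1540 = 188.09
(1−α) = 188.09/669.18 = 0.2811;  α = 0.7189.
Bypass flow = 0.7189×1540 = 1107.1 kg/min.

1107 kg/min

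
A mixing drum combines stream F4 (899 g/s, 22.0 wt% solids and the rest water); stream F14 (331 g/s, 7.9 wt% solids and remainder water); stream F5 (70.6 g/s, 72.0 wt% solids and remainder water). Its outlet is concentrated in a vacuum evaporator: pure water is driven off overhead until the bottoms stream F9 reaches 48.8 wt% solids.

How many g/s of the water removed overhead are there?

solids entering = 899×0.220 + 331×0.079 + 70.6×0.720 = 274.76 g/s.
All solids reports to F9, so F9 = 274.76/0.488 = 563.03 g/s.
Total feed = 1300.6 g/s; overhead = 1300.6 − 563.03 = 737.57 g/s.

737.6 g/s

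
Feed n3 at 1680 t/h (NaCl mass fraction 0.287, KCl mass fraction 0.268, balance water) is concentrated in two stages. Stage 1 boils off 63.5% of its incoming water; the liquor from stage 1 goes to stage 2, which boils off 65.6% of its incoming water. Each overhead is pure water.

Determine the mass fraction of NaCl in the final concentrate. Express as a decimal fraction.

0.470

water in feed = 1680×0.445 = 747.6 t/h.
After stage 1: water left = (1−0.635)×747.6 = 272.87; stream total = 1205.3 t/h.
After stage 2: water left = (1−0.656)×272.87 = 93.869; final concentrate = 1026.3 t/h.
NaCl fraction = 482.16/1026.3 = 0.470.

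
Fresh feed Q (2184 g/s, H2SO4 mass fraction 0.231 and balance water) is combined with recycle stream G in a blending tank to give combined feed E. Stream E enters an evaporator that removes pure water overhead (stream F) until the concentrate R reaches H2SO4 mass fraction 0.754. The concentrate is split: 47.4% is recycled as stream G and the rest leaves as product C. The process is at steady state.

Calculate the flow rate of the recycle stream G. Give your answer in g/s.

603 g/s

Overall H2SO4 balance (none leaves overhead): H2SO4 in fresh feed = H2SO4 in product, i.e. 2184×0.231 = (1−0.474)·R·0.754.
R = 504.5/(0.754×0.526) = 1272.1 g/s.
Recycle G = 0.474×1272.1 = 602.96 g/s.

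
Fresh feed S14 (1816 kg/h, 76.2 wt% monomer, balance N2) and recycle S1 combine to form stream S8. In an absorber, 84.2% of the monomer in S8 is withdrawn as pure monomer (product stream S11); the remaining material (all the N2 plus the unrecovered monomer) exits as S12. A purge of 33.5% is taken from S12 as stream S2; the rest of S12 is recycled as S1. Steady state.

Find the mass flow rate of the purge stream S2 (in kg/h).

514.1 kg/h

N2 enters only via S14 and leaves only via the purge: 1816×0.238 = 0.335×(N2 in S12), and the absorber passes all N2, so N2 in S8 = N2 in S12 = 1290.2 kg/h.
monomer in S8: m_A = 1816×0.762 + (1−0.335)·(1−0.842)·m_A, so m_A = 1383.8/0.8949 = 1546.3 kg/h.
S12 = (1−0.842)×1546.3 + 1290.2 = 1534.5 kg/h.
Purge S2 = 0.335×1534.5 = 514.05 kg/h.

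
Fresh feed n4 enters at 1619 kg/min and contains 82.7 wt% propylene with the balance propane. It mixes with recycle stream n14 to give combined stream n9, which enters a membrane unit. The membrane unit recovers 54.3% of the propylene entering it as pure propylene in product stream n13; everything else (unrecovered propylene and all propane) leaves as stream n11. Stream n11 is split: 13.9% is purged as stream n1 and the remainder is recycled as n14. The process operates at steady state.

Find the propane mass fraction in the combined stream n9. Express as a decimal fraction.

propane enters only via n4 and leaves only via the purge: 1619×0.173 = 0.139×(propane in n11), and the membrane unit passes all propane, so propane in n9 = propane in n11 = 2015 kg/min.
propylene in n9: m_A = 1619×0.827 + (1−0.139)·(1−0.543)·m_A, so m_A = 1338.9/0.6065 = 2207.5 kg/min.
n9 = 2207.5 + 2015 = 4222.5 kg/min.
propane fraction in n9 = 2015/4222.5 = 0.477.

0.477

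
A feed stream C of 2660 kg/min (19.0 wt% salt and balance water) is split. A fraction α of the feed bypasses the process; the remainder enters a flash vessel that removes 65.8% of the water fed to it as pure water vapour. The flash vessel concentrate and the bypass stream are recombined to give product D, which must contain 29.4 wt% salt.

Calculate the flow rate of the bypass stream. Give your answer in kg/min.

894.5 kg/min

All 2660×0.190 = 505.4 kg/min of salt reaches D, so D = 505.4/0.294 = 1719 kg/min and vapour = 940.95 kg/min.
The evaporator receives (1−α)·2660 of feed at 0.810 water and removes 0.658 of that water:
0.658×0.810×(1−α)×2660 = 940.95
(1−α) = 940.95/1417.7 = 0.6637;  α = 0.3363.
Bypass flow = 0.3363×2660 = 894.54 kg/min.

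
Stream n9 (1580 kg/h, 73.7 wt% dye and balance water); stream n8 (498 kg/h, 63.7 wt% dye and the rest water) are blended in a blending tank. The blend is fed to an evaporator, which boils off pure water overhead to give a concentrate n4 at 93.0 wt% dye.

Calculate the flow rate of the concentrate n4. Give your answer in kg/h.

1593 kg/h

dye entering = 1580×0.737 + 498×0.637 = 1481.7 kg/h.
All dye reports to n4, so n4 = 1481.7/0.930 = 1593.2 kg/h.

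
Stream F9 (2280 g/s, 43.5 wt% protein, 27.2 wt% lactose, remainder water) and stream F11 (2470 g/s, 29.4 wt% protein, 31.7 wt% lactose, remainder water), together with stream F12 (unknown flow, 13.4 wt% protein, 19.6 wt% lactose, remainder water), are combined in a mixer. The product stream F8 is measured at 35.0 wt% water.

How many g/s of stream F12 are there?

105.1 g/s

Let F12 be the unknown flow. Total out = 4750 + F12.
water balance: 1628.9 + 0.670·F12 = 0.350·(4750 + F12)
(0.670 − 0.350)·F12 = 0.350×4750 − 1628.9 = 33.63
F12 = 33.63 / 0.320 = 105.09 g/s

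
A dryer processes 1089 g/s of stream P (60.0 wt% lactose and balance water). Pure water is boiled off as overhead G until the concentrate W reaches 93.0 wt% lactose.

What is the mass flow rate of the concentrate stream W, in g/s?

lactose is conserved: 1089×0.600 = 653.4 g/s all reports to the concentrate.
Concentrate = 653.4/(target fraction) = 702.58 g/s.

702.6 g/s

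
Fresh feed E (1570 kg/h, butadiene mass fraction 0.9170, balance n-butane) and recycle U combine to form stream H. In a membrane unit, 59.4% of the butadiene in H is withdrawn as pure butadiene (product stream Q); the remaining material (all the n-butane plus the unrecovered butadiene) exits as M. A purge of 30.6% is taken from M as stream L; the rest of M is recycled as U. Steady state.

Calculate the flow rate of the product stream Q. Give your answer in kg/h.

1191 kg/h

butadiene in H: m_A = 1570×0.917 + (1−0.306)·(1−0.594)·m_A, so m_A = 1439.7/0.7182 = 2004.5 kg/h.
Product Q = 0.594×2004.5 = 1190.7 kg/h.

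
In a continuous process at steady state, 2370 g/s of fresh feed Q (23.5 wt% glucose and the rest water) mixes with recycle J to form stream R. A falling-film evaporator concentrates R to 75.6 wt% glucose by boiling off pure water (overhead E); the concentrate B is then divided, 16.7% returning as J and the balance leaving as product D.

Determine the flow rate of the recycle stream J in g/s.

Overall glucose balance (none leaves overhead): glucose in fresh feed = glucose in product, i.e. 2370×0.235 = (1−0.167)·B·0.756.
B = 556.95/(0.756×0.833) = 884.4 g/s.
Recycle J = 0.167×884.4 = 147.7 g/s.

147.7 g/s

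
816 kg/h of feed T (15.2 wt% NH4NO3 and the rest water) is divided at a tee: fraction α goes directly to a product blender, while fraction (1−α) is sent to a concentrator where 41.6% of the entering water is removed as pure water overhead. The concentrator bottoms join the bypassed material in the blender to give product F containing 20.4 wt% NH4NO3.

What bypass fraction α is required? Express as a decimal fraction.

0.277

All 816×0.152 = 124.03 kg/h of NH4NO3 reaches F, so F = 124.03/0.204 = 608 kg/h and vapour = 208 kg/h.
The evaporator receives (1−α)·816 of feed at 0.848 water and removes 0.416 of that water:
0.416×0.848×(1−α)×816 = 208
(1−α) = 208/287.86 = 0.7226;  α = 0.2774.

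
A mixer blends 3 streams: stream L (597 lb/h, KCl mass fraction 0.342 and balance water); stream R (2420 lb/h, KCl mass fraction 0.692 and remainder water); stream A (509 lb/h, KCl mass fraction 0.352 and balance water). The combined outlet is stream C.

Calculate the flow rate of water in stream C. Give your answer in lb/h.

1468 lb/h

water out = water in = 597×0.658 + 2420×0.308 + 509×0.648 = 1468 lb/h.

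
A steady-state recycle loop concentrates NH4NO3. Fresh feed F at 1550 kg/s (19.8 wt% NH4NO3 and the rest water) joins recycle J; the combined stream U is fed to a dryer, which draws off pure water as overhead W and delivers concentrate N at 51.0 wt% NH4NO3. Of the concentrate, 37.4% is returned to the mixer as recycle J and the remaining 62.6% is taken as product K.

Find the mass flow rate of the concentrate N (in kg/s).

Overall NH4NO3 balance (none leaves overhead): NH4NO3 in fresh feed = NH4NO3 in product, i.e. 1550×0.198 = (1−0.374)·N·0.510.
N = 306.9/(0.510×0.626) = 961.29 kg/s.

961.3 kg/s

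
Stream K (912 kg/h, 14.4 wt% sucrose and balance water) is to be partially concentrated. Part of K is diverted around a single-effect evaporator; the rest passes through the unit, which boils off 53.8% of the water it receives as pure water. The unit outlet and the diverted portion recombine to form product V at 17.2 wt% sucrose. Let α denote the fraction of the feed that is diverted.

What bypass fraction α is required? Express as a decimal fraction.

All 912×0.144 = 131.33 kg/h of sucrose reaches V, so V = 131.33/0.172 = 763.53 kg/h and vapour = 148.47 kg/h.
The evaporator receives (1−α)·912 of feed at 0.856 water and removes 0.538 of that water:
0.538×0.856×(1−α)×912 = 148.47
(1−α) = 148.47/420 = 0.3535;  α = 0.6465.

0.647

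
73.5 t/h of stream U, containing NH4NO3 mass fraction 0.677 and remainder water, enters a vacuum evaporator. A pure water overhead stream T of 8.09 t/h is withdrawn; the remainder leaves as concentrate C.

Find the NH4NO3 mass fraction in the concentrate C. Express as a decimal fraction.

0.761

NH4NO3 is not removed: 73.5×0.677 = 49.76 t/h of NH4NO3 enters C.
Concentrate = 73.5 − 8.09 = 65.41 t/h.
Mass fraction = 49.76/65.41 = 0.761.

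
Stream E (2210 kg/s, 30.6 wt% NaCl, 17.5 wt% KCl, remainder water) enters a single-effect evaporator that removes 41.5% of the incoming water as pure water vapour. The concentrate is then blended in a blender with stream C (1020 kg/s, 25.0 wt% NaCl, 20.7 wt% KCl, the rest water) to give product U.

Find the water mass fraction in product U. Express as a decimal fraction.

Vapour removed = 0.415×0.519×2210 = 476 kg/s; concentrate = 1734 kg/s.
water reaching the mixer = 670.99 (from concentrate) + 1020×0.543 = 1224.8 kg/s.
Product flow = 1734 + 1020 = 2754 kg/s; water fraction = 0.445.

0.445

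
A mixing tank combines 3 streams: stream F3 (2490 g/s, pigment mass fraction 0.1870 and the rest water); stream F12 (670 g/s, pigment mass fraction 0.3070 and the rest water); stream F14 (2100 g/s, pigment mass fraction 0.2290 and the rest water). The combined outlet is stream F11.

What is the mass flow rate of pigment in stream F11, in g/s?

pigment out = pigment in = 2490×0.187 + 670×0.307 + 2100×0.229 = 1152.2 g/s.

1152 g/s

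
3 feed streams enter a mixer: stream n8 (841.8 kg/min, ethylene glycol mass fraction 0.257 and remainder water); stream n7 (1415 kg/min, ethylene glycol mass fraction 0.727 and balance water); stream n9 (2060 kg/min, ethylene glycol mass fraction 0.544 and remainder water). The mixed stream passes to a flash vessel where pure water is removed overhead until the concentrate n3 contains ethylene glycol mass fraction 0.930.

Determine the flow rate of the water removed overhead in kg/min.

1773 kg/min

ethylene glycol entering = 841.8×0.257 + 1415×0.727 + 2060×0.544 = 2365.7 kg/min.
All ethylene glycol reports to n3, so n3 = 2365.7/0.930 = 2543.8 kg/min.
Total feed = 4316.8 kg/min; overhead = 4316.8 − 2543.8 = 1773 kg/min.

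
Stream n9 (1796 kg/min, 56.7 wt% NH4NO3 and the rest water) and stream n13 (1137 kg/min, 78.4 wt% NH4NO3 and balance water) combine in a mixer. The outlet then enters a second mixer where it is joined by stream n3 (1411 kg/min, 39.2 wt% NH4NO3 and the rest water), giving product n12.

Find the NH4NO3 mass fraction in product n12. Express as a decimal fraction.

0.5670

Overall, product flow = 4344 kg/min.
NH4NO3 in = 1796×0.567 + 1137×0.784 + 1411×0.392 = 2462.9 kg/min.
NH4NO3 fraction in n12 = 0.5670.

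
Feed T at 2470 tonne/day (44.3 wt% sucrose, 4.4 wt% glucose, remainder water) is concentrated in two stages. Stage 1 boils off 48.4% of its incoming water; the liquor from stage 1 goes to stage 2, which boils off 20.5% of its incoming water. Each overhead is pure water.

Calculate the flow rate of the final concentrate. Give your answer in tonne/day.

water in feed = 2470×0.513 = 1267.1 tonne/day.
After stage 1: water left = (1−0.484)×1267.1 = 653.83; stream total = 1856.7 tonne/day.
After stage 2: water left = (1−0.205)×653.83 = 519.79; final concentrate = 1722.7 tonne/day.

1723 tonne/day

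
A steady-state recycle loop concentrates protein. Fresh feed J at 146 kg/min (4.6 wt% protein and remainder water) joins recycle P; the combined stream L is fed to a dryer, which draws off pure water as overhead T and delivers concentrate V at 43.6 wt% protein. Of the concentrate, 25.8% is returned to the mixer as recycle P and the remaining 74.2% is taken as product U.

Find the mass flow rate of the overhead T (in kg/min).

130.6 kg/min

Overall protein balance (none leaves overhead): protein in fresh feed = protein in product, i.e. 146×0.046 = (1−0.258)·V·0.436.
V = 6.716/(0.436×0.742) = 20.76 kg/min.
Recycle P = 0.258×20.76 = 5.356 kg/min.
Combined feed L = 146 + 5.356 = 151.36 kg/min.
Overhead T = L − V = 151.36 − 20.76 = 130.6 kg/min.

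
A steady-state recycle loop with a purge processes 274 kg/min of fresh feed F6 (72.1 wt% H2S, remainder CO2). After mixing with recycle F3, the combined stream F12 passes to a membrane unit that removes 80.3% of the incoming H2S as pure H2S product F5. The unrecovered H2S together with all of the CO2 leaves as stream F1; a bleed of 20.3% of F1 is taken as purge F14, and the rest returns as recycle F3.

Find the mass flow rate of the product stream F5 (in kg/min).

H2S in F12: m_A = 274×0.721 + (1−0.203)·(1−0.803)·m_A, so m_A = 197.55/0.8430 = 234.35 kg/min.
Product F5 = 0.803×234.35 = 188.18 kg/min.

188.2 kg/min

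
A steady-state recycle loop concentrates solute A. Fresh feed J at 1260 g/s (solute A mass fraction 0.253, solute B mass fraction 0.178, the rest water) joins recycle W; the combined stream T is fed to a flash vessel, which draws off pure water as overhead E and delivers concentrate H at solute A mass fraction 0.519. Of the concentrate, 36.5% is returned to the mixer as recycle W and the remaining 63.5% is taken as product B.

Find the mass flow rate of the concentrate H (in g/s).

Overall solute A balance (none leaves overhead): solute A in fresh feed = solute A in product, i.e. 1260×0.253 = (1−0.365)·H·0.519.
H = 318.78/(0.519×0.635) = 967.28 g/s.

967.3 g/s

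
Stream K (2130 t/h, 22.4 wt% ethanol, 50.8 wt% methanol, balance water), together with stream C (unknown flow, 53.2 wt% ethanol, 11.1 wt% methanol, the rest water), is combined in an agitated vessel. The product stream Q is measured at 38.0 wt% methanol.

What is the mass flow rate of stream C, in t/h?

Let C be the unknown flow. Total out = 2130 + C.
methanol balance: 1082 + 0.111·C = 0.380·(2130 + C)
(0.111 − 0.380)·C = 0.380×2130 − 1082 = -272.64
C = -272.64 / -0.269 = 1013.5 t/h

1014 t/h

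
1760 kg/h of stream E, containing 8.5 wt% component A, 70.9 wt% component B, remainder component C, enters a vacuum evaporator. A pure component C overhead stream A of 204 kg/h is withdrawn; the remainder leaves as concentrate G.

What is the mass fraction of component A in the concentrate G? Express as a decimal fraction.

0.096

component A is not removed: 1760×0.085 = 149.6 kg/h of component A enters G.
Concentrate = 1760 − 204 = 1556 kg/h.
Mass fraction = 149.6/1556 = 0.096.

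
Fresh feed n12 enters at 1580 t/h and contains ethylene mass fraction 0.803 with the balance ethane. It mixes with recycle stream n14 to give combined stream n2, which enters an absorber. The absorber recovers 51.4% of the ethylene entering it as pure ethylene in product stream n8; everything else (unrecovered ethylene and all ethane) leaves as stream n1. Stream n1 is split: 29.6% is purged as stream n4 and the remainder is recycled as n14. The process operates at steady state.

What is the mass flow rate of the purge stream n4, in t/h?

ethane enters only via n12 and leaves only via the purge: 1580×0.197 = 0.296×(ethane in n1), and the absorber passes all ethane, so ethane in n2 = ethane in n1 = 1051.6 t/h.
ethylene in n2: m_A = 1580×0.803 + (1−0.296)·(1−0.514)·m_A, so m_A = 1268.7/0.6579 = 1928.6 t/h.
n1 = (1−0.514)×1928.6 + 1051.6 = 1988.9 t/h.
Purge n4 = 0.296×1988.9 = 588.7 t/h.

588.7 t/h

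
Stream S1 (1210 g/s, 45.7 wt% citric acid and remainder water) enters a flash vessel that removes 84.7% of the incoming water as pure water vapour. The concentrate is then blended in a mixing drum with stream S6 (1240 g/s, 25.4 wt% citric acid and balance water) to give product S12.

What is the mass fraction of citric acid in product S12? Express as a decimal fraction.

Vapour removed = 0.847×0.543×1210 = 556.5 g/s; concentrate = 653.5 g/s.
citric acid reaching the mixer = 552.97 (from concentrate) + 1240×0.254 = 867.93 g/s.
Product flow = 653.5 + 1240 = 1893.5 g/s; citric acid fraction = 0.458.

0.458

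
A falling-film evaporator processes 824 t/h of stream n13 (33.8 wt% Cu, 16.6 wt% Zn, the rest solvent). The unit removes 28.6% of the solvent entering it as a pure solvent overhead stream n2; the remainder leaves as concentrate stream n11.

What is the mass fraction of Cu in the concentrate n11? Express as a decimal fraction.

0.394

Cu is not removed: 824×0.338 = 278.51 t/h of Cu enters n11.
solvent entering = 824×0.496 = 408.7 t/h; overhead removed = 0.286×408.7 = 116.89 t/h.
Concentrate = 824 − 116.89 = 707.11 t/h.
Mass fraction = 278.51/707.11 = 0.394.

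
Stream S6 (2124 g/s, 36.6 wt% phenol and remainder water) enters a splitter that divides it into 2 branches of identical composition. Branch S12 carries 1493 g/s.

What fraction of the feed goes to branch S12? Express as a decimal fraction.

Fraction to S12 = 1493/2124 = 0.7029.

0.703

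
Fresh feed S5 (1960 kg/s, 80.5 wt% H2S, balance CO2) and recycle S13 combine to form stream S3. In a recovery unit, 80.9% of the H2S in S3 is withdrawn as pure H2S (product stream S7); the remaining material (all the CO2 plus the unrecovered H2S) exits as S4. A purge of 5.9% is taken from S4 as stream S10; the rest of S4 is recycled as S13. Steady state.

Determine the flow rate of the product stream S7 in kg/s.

H2S in S3: m_A = 1960×0.805 + (1−0.059)·(1−0.809)·m_A, so m_A = 1577.8/0.8203 = 1923.5 kg/s.
Product S7 = 0.809×1923.5 = 1556.1 kg/s.

1556 kg/s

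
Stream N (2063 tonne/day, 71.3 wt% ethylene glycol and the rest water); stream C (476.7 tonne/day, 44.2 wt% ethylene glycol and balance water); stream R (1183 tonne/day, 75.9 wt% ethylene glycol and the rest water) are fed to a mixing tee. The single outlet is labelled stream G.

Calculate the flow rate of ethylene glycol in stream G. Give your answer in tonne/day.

2580 tonne/day

ethylene glycol out = ethylene glycol in = 2063×0.713 + 476.7×0.442 + 1183×0.759 = 2579.5 tonne/day.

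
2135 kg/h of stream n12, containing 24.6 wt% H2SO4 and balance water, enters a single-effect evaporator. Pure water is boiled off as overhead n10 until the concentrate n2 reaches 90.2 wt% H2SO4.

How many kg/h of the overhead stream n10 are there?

1553 kg/h

H2SO4 is conserved: 2135×0.246 = 525.21 kg/h all reports to the concentrate.
Concentrate = 525.21/(target fraction) = 582.27 kg/h.
Overhead = 2135 − 582.27 = 1552.7 kg/h.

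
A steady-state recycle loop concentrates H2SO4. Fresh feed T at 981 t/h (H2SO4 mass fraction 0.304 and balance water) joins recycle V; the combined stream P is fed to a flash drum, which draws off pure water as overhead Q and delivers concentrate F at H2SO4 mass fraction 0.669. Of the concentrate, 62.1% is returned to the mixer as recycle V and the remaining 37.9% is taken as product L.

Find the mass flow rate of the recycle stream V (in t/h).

730.4 t/h

Overall H2SO4 balance (none leaves overhead): H2SO4 in fresh feed = H2SO4 in product, i.e. 981×0.304 = (1−0.621)·F·0.669.
F = 298.22/(0.669×0.379) = 1176.2 t/h.
Recycle V = 0.621×1176.2 = 730.41 t/h.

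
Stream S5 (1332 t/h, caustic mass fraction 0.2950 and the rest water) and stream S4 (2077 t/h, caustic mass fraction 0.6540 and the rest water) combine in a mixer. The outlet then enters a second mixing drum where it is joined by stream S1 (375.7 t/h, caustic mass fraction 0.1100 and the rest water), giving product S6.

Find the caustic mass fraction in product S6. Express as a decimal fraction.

0.4737

Overall, product flow = 3784.7 t/h.
caustic in = 1332×0.295 + 2077×0.654 + 375.7×0.110 = 1792.6 t/h.
caustic fraction in S6 = 0.4737.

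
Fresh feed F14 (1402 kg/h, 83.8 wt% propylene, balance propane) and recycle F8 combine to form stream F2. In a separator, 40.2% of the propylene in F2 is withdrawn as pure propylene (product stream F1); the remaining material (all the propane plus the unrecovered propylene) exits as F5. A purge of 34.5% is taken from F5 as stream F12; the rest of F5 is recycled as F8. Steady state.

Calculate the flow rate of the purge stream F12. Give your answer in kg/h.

625.6 kg/h

propane enters only via F14 and leaves only via the purge: 1402×0.162 = 0.345×(propane in F5), and the separator passes all propane, so propane in F2 = propane in F5 = 658.33 kg/h.
propylene in F2: m_A = 1402×0.838 + (1−0.345)·(1−0.402)·m_A, so m_A = 1174.9/0.6083 = 1931.4 kg/h.
F5 = (1−0.402)×1931.4 + 658.33 = 1813.3 kg/h.
Purge F12 = 0.345×1813.3 = 625.59 kg/h.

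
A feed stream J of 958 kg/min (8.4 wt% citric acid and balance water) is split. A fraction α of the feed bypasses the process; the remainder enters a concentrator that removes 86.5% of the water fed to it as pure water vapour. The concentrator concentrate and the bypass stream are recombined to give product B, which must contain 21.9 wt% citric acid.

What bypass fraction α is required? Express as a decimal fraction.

All 958×0.084 = 80.472 kg/min of citric acid reaches B, so B = 80.472/0.219 = 367.45 kg/min and vapour = 590.55 kg/min.
The evaporator receives (1−α)·958 of feed at 0.916 water and removes 0.865 of that water:
0.865×0.916×(1−α)×958 = 590.55
(1−α) = 590.55/759.06 = 0.7780;  α = 0.2220.

0.222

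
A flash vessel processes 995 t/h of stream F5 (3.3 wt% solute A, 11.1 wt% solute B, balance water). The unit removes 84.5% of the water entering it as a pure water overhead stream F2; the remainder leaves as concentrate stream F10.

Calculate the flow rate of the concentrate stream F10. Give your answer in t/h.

275.3 t/h

water entering = 995×0.856 = 851.72 t/h; overhead removed = 0.845×851.72 = 719.7 t/h.
Concentrate = 995 − 719.7 = 275.3 t/h.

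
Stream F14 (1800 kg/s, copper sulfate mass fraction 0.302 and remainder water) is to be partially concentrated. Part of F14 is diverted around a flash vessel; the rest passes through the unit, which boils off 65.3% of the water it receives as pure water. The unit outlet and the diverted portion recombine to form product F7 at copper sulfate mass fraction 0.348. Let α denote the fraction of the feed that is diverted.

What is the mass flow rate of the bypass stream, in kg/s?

1278 kg/s

All 1800×0.302 = 543.6 kg/s of copper sulfate reaches F7, so F7 = 543.6/0.348 = 1562.1 kg/s and vapour = 237.93 kg/s.
The evaporator receives (1−α)·1800 of feed at 0.698 water and removes 0.653 of that water:
0.653×0.698×(1−α)×1800 = 237.93
(1−α) = 237.93/820.43 = 0.2900;  α = 0.7100.
Bypass flow = 0.7100×1800 = 1278 kg/s.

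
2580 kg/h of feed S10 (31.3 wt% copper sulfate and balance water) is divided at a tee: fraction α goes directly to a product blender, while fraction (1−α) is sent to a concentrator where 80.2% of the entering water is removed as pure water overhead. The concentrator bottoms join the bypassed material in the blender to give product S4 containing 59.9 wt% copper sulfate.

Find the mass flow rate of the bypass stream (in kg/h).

All 2580×0.313 = 807.54 kg/h of copper sulfate reaches S4, so S4 = 807.54/0.599 = 1348.1 kg/h and vapour = 1231.9 kg/h.
The evaporator receives (1−α)·2580 of feed at 0.687 water and removes 0.802 of that water:
0.802×0.687×(1−α)×2580 = 1231.9
(1−α) = 1231.9/1421.5 = 0.8666;  α = 0.1334.
Bypass flow = 0.1334×2580 = 344.23 kg/h.

344.2 kg/h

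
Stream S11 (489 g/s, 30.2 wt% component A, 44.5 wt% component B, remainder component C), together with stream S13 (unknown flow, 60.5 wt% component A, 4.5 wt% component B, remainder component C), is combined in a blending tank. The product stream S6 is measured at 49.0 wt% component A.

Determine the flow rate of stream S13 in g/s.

799.4 g/s

Let S13 be the unknown flow. Total out = 489 + S13.
component A balance: 147.68 + 0.605·S13 = 0.490·(489 + S13)
(0.605 − 0.490)·S13 = 0.490×489 − 147.68 = 91.932
S13 = 91.932 / 0.115 = 799.41 g/s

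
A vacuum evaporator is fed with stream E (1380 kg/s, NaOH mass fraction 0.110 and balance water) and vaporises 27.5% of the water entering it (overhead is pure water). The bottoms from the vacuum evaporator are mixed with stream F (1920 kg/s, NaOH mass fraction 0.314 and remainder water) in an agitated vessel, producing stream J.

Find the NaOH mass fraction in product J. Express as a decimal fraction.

0.255

Vapour removed = 0.275×0.890×1380 = 337.76 kg/s; concentrate = 1042.2 kg/s.
NaOH reaching the mixer = 151.8 (from concentrate) + 1920×0.314 = 754.68 kg/s.
Product flow = 1042.2 + 1920 = 2962.2 kg/s; NaOH fraction = 0.255.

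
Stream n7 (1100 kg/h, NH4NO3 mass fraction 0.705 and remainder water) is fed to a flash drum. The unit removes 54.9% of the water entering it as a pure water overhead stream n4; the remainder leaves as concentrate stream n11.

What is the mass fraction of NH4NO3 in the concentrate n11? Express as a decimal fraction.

0.841

NH4NO3 is not removed: 1100×0.705 = 775.5 kg/h of NH4NO3 enters n11.
water entering = 1100×0.295 = 324.5 kg/h; overhead removed = 0.549×324.5 = 178.15 kg/h.
Concentrate = 1100 − 178.15 = 921.85 kg/h.
Mass fraction = 775.5/921.85 = 0.841.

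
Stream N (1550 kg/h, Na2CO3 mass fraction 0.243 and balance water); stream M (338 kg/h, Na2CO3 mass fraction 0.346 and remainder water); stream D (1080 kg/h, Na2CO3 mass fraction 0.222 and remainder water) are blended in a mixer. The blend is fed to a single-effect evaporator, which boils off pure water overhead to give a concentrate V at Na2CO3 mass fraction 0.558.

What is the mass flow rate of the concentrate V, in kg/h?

Na2CO3 entering = 1550×0.243 + 338×0.346 + 1080×0.222 = 733.36 kg/h.
All Na2CO3 reports to V, so V = 733.36/0.558 = 1314.3 kg/h.

1314 kg/h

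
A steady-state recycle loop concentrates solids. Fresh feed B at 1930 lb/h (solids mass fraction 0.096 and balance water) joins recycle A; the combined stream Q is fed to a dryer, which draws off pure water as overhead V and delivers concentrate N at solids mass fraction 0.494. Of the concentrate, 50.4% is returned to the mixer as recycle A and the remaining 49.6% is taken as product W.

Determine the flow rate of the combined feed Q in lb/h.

2311 lb/h

Overall solids balance (none leaves overhead): solids in fresh feed = solids in product, i.e. 1930×0.096 = (1−0.504)·N·0.494.
N = 185.28/(0.494×0.496) = 756.17 lb/h.
Recycle A = 0.504×756.17 = 381.11 lb/h.
Combined feed Q = 1930 + 381.11 = 2311.1 lb/h.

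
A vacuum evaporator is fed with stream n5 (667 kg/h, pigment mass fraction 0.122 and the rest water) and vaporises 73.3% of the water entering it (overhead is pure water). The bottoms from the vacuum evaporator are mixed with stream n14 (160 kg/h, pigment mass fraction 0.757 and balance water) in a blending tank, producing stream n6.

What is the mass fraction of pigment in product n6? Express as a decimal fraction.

0.509

Vapour removed = 0.733×0.878×667 = 429.26 kg/h; concentrate = 237.74 kg/h.
pigment reaching the mixer = 81.374 (from concentrate) + 160×0.757 = 202.49 kg/h.
Product flow = 237.74 + 160 = 397.74 kg/h; pigment fraction = 0.509.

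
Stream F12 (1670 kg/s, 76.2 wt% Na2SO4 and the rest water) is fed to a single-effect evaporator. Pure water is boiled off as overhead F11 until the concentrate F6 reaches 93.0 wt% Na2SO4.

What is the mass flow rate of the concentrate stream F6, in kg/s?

Na2SO4 is conserved: 1670×0.762 = 1272.5 kg/s all reports to the concentrate.
Concentrate = 1272.5/(target fraction) = 1368.3 kg/s.

1368 kg/s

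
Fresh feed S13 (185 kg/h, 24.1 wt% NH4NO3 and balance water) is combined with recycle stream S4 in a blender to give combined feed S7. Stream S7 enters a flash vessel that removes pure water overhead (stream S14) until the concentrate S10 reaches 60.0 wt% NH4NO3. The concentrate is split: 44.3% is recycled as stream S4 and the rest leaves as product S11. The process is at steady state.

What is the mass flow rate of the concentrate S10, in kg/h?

Overall NH4NO3 balance (none leaves overhead): NH4NO3 in fresh feed = NH4NO3 in product, i.e. 185×0.241 = (1−0.443)·S10·0.600.
S10 = 44.585/(0.600×0.557) = 133.41 kg/h.

133.4 kg/h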